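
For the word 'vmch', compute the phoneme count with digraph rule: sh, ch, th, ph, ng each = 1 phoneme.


Parsing 'vmch' greedily, digraphs first:
  'v' -> consonant phoneme (phonemes so far: 1)
  'm' -> consonant phoneme (phonemes so far: 2)
  'ch' -> digraph (1 consonant phoneme) (phonemes so far: 3)
Total phonemes: 3

3


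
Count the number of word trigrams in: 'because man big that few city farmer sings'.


Word trigrams from [8] words:
  Trigram 1: (because man big)
  Trigram 2: (man big that)
  Trigram 3: (big that few)
  Trigram 4: (that few city)
  Trigram 5: (few city farmer)
  Trigram 6: (city farmer sings)
Total word trigrams: 8 - 2 = 6

6


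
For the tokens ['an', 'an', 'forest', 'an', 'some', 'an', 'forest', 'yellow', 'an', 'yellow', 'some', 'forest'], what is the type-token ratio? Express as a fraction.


Tokens: 12
Unique types: ('an', 'forest', 'some', 'yellow') = 4
TTR = 4/12
Simplify: divide both by 4 -> 1/3
TTR = 1/3

1/3


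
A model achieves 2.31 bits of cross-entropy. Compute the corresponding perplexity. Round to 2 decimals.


Perplexity formula: PP = 2^H
H = 2.31
PP = 2^2.31
Decompose: 2^2.31 = 2^2 * 2^0.31
2^2 = 4, 2^0.31 ~ 1.2397077
PP ~ 4 * 1.2397077 = 4.9588308
Rounded to 2 decimals: 4.96

4.96


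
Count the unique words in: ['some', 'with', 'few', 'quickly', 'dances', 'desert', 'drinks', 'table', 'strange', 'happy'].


Listing all tokens and tracking unique types:
  Token 1: 'some' -> NEW (unique so far: 1)
  Token 2: 'with' -> NEW (unique so far: 2)
  Token 3: 'few' -> NEW (unique so far: 3)
  Token 4: 'quickly' -> NEW (unique so far: 4)
  Token 5: 'dances' -> NEW (unique so far: 5)
  Token 6: 'desert' -> NEW (unique so far: 6)
  Token 7: 'drinks' -> NEW (unique so far: 7)
  Token 8: 'table' -> NEW (unique so far: 8)
  Token 9: 'strange' -> NEW (unique so far: 9)
  Token 10: 'happy' -> NEW (unique so far: 10)
Unique types: ('dances', 'desert', 'drinks', 'few', 'happy', 'quickly', 'some', 'strange', 'table', 'with')
Vocabulary size: 10

10


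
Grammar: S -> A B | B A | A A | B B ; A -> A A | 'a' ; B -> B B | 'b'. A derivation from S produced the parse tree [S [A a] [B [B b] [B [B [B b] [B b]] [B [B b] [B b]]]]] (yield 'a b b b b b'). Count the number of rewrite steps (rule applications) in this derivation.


Every bracketed nonterminal node [X ...] in the tree is produced by exactly one rule application.
Reading the tree off as a leftmost derivation:
  Step 1: S  =>  A B   (applied S -> A B)
  Step 2: A B  =>  a B   (applied A -> a)
  Step 3: a B  =>  a B B   (applied B -> B B)
  Step 4: a B B  =>  a b B   (applied B -> b)
  Step 5: a b B  =>  a b B B   (applied B -> B B)
  Step 6: a b B B  =>  a b B B B   (applied B -> B B)
  Step 7: a b B B B  =>  a b b B B   (applied B -> b)
  Step 8: a b b B B  =>  a b b b B   (applied B -> b)
  Step 9: a b b b B  =>  a b b b B B   (applied B -> B B)
  Step 10: a b b b B B  =>  a b b b b B   (applied B -> b)
  Step 11: a b b b b B  =>  a b b b b b   (applied B -> b)
Final yield: a b b b b b
Total rewrite steps: 11

11


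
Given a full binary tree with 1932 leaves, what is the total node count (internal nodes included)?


Leaf nodes (terminals): 1932
Internal nodes = n - 1 = 1932 - 1 = 1931
Total = leaves + internal = 1932 + 1931 = 3863

3863


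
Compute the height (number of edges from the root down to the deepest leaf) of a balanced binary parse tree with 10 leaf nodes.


In a balanced binary tree with n leaves the deepest leaf is ceil(log2(n)) edges below the root.
log2(10) = 3.3219
ceil(3.3219) = 4
height (edges) = 4

4


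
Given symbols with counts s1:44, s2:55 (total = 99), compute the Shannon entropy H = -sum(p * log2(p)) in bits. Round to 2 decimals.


Computing entropy H = -sum(p_i * log2(p_i)):
  s1: p = 44/99 = 0.4444, -p*log2(p) = 0.5200
  s2: p = 55/99 = 0.5556, -p*log2(p) = 0.4711
H = sum of terms = 0.9911
Rounded to 2 decimals: 0.99

0.99


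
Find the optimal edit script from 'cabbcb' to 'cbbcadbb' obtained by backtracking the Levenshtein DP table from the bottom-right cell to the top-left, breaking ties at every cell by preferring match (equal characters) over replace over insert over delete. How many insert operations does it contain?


Edit distance = 4. Backtracking from cell (6, 8) with preference match > replace > insert > delete,
then listing the resulting alignment 'cabbcb' -> 'cbbcadbb' left to right:
  Step 1: keep 'c'
  Step 2: delete 'a'
  Step 3: keep 'b'
  Step 4: keep 'b'
  Step 5: keep 'c'
  Step 6: insert 'a' [insertion #1]
  Step 7: insert 'd' [insertion #2]
  Step 8: insert 'b' [insertion #3]
  Step 9: keep 'b'
Total insertions: 3

3


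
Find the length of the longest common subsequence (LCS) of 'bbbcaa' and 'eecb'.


DP table for LCS of 'bbbcaa' and 'eecb':
       e  e  c  b
    0  0  0  0  0
  b 0  0  0  0  1
  b 0  0  0  0  1
  b 0  0  0  0  1
  c 0  0  0  1  1
  a 0  0  0  1  1
  a 0  0  0  1  1
LCS: 'b'
LCS length = 1

1


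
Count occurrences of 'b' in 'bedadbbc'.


Scanning 'bedadbbc' for 'b':
  Position 0: 'b' -> MATCH (count: 1)
  Position 5: 'b' -> MATCH (count: 2)
  Position 6: 'b' -> MATCH (count: 3)
Total occurrences of 'b': 3

3


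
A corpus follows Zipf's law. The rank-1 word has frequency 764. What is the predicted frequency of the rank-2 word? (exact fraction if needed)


Zipf's law: freq(rank) = f1 / rank
f1 = 764, rank = 2
freq = 764 / 2
= 382

382


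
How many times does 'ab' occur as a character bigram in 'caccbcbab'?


Scanning 'caccbcbab' for bigram 'ab':
  Position 0: 'ca' -> no
  Position 1: 'ac' -> no
  Position 2: 'cc' -> no
  Position 3: 'cb' -> no
  Position 4: 'bc' -> no
  Position 5: 'cb' -> no
  Position 6: 'ba' -> no
  Position 7: 'ab' -> MATCH
Total matches: 1

1


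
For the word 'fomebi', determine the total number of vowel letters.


Scanning each character of 'fomebi':
  Position 1: 'f' -> consonant (running count: 0)
  Position 2: 'o' -> vowel (running count: 1)
  Position 3: 'm' -> consonant (running count: 1)
  Position 4: 'e' -> vowel (running count: 2)
  Position 5: 'b' -> consonant (running count: 2)
  Position 6: 'i' -> vowel (running count: 3)
Total vowels: 3

3


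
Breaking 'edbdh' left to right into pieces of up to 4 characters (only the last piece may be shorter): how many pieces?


'edbdh' has 5 characters.
Chunking with max size 4:
  Chunk 1: 'edbd' (positions 0-3)
  Chunk 2: 'h' (positions 4-4)
Total chunks: ceil(5 / 4) = 2

2


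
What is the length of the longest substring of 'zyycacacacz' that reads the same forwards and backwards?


Scanning 'zyycacacacz' for palindromic substrings.
Substring at positions 3-9: 'cacacac'.
Check: reverse('cacacac') = 'cacacac' -> palindrome confirmed.
Neighbouring characters ('y' / 'z') break symmetry, so it cannot extend further.
No longer palindromic substring exists; longest length = 7

7


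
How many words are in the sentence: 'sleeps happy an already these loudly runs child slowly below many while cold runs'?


Counting words by splitting on spaces:
  Word 1: 'sleeps'
  Word 2: 'happy'
  Word 3: 'an'
  Word 4: 'already'
  Word 5: 'these'
  Word 6: 'loudly'
  Word 7: 'runs'
  Word 8: 'child'
  Word 9: 'slowly'
  Word 10: 'below'
  Word 11: 'many'
  Word 12: 'while'
  Word 13: 'cold'
  Word 14: 'runs'
Total words: 14

14


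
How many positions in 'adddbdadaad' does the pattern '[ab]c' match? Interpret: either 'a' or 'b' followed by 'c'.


Pattern: [ab]c means either 'a' or 'b' followed by 'c'.
Scanning 'adddbdadaad' position-by-position:
  Pos 0: window 'ad' -> no
  Pos 1: window 'dd' -> no
  Pos 2: window 'dd' -> no
  Pos 3: window 'db' -> no
  Pos 4: window 'bd' -> no
  Pos 5: window 'da' -> no
  Pos 6: window 'ad' -> no
  Pos 7: window 'da' -> no
  Pos 8: window 'aa' -> no
  Pos 9: window 'ad' -> no
  Pos 10: window 'd' -> no
Total matches: 0

0


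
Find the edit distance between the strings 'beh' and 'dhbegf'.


Building DP table for s1='beh' (len 3) and s2='dhbegf' (len 6):
       d  h  b  e  g  f
    0  1  2  3  4  5  6
  b 1  1  2  2  3  4  5
  e 2  2  2  3  2  3  4
  h 3  3  2  3  3  3  4
Edit distance = dp[3][6] = 4

4


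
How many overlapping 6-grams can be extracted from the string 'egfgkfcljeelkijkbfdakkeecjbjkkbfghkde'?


String 'egfgkfcljeelkijkbfdakkeecjbjkkbfghkde' has length L = 37.
Number of overlapping n-grams = L - n + 1
Substituting: 37 - 6 + 1 = 32

32


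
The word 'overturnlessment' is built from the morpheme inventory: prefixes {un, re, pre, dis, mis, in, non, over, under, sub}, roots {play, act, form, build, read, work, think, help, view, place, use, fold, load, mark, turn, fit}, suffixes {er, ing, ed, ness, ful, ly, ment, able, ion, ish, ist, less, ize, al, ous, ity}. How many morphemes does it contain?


Segmenting 'overturnlessment' against the inventory:
  'over' -> prefix (morpheme 1)
  'turn' -> root (morpheme 2)
  'less' -> suffix (morpheme 3)
  'ment' -> suffix (morpheme 4)
Total morphemes: 4

4


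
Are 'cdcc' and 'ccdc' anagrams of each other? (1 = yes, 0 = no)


Sort characters of 'cdcc': 'cccd'
Sort characters of 'ccdc': 'cccd'
Sorted forms match -> they ARE anagrams
Result: 1

1


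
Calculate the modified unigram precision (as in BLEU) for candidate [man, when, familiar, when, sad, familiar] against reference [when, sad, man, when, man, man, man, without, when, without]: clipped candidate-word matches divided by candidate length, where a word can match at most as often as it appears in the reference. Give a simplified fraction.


Reference word counts: {'man': 4, 'sad': 1, 'when': 3, 'without': 2}
Checking each candidate word (with clipping):
  'man' -> in reference (ref count 4, used 1/4) -> match (matches: 1)
  'when' -> in reference (ref count 3, used 1/3) -> match (matches: 2)
  'familiar' -> not in reference -> no match (matches: 2)
  'when' -> in reference (ref count 3, used 2/3) -> match (matches: 3)
  'sad' -> in reference (ref count 1, used 1/1) -> match (matches: 4)
  'familiar' -> not in reference -> no match (matches: 4)
Clipped matches: 4, Candidate length: 6
Precision = 4/6 = 2/3

2/3


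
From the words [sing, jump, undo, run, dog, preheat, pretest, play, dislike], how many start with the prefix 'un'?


Checking each word for prefix 'un':
  'sing' -> no (count: 0)
  'jump' -> no (count: 0)
  'undo' -> YES, starts with 'un' (count: 1)
  'run' -> no (count: 1)
  'dog' -> no (count: 1)
  'preheat' -> no (count: 1)
  'pretest' -> no (count: 1)
  'play' -> no (count: 1)
  'dislike' -> no (count: 1)
Total with prefix 'un': 1

1


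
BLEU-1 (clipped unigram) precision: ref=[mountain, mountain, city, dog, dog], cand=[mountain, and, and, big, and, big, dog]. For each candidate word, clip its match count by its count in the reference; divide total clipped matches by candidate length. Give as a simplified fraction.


Reference word counts: {'city': 1, 'dog': 2, 'mountain': 2}
Checking each candidate word (with clipping):
  'mountain' -> in reference (ref count 2, used 1/2) -> match (matches: 1)
  'and' -> not in reference -> no match (matches: 1)
  'and' -> not in reference -> no match (matches: 1)
  'big' -> not in reference -> no match (matches: 1)
  'and' -> not in reference -> no match (matches: 1)
  'big' -> not in reference -> no match (matches: 1)
  'dog' -> in reference (ref count 2, used 1/2) -> match (matches: 2)
Clipped matches: 2, Candidate length: 7
Precision = 2/7

2/7


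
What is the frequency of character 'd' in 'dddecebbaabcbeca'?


Scanning 'dddecebbaabcbeca' for 'd':
  Position 0: 'd' -> MATCH (count: 1)
  Position 1: 'd' -> MATCH (count: 2)
  Position 2: 'd' -> MATCH (count: 3)
Total occurrences of 'd': 3

3


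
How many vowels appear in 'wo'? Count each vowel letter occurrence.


Scanning each character of 'wo':
  Position 1: 'w' -> consonant (running count: 0)
  Position 2: 'o' -> vowel (running count: 1)
Total vowels: 1

1


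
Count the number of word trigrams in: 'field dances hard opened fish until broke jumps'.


Word trigrams from [8] words:
  Trigram 1: (field dances hard)
  Trigram 2: (dances hard opened)
  Trigram 3: (hard opened fish)
  Trigram 4: (opened fish until)
  Trigram 5: (fish until broke)
  Trigram 6: (until broke jumps)
Total word trigrams: 8 - 2 = 6

6


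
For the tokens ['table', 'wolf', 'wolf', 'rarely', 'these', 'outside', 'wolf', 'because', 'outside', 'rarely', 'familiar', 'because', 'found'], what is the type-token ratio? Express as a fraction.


Tokens: 13
Unique types: ('because', 'familiar', 'found', 'outside', 'rarely', 'table', 'these', 'wolf') = 8
TTR = 8/13
Already in lowest terms.

8/13


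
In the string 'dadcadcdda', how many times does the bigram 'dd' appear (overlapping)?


Scanning 'dadcadcdda' for bigram 'dd':
  Position 0: 'da' -> no
  Position 1: 'ad' -> no
  Position 2: 'dc' -> no
  Position 3: 'ca' -> no
  Position 4: 'ad' -> no
  Position 5: 'dc' -> no
  Position 6: 'cd' -> no
  Position 7: 'dd' -> MATCH
  Position 8: 'da' -> no
Total matches: 1

1


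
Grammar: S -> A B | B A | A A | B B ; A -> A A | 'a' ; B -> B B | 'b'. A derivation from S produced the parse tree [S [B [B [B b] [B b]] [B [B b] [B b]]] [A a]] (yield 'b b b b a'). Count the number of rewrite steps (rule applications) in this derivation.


Every bracketed nonterminal node [X ...] in the tree is produced by exactly one rule application.
Reading the tree off as a leftmost derivation:
  Step 1: S  =>  B A   (applied S -> B A)
  Step 2: B A  =>  B B A   (applied B -> B B)
  Step 3: B B A  =>  B B B A   (applied B -> B B)
  Step 4: B B B A  =>  b B B A   (applied B -> b)
  Step 5: b B B A  =>  b b B A   (applied B -> b)
  Step 6: b b B A  =>  b b B B A   (applied B -> B B)
  Step 7: b b B B A  =>  b b b B A   (applied B -> b)
  Step 8: b b b B A  =>  b b b b A   (applied B -> b)
  Step 9: b b b b A  =>  b b b b a   (applied A -> a)
Final yield: b b b b a
Total rewrite steps: 9

9


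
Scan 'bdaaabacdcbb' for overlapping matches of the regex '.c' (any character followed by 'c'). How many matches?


Pattern: .c means any character followed by 'c'.
Scanning 'bdaaabacdcbb' position-by-position:
  Pos 0: window 'bd' -> no
  Pos 1: window 'da' -> no
  Pos 2: window 'aa' -> no
  Pos 3: window 'aa' -> no
  Pos 4: window 'ab' -> no
  Pos 5: window 'ba' -> no
  Pos 6: window 'ac' -> MATCH
  Pos 7: window 'cd' -> no
  Pos 8: window 'dc' -> MATCH
  Pos 9: window 'cb' -> no
  Pos 10: window 'bb' -> no
  Pos 11: window 'b' -> no
Total matches: 2

2


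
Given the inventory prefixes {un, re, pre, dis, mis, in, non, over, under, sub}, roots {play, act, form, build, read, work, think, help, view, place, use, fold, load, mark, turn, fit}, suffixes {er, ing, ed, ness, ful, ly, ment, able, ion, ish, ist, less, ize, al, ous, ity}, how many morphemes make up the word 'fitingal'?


Segmenting 'fitingal' against the inventory:
  'fit' -> root (morpheme 1)
  'ing' -> suffix (morpheme 2)
  'al' -> suffix (morpheme 3)
Total morphemes: 3

3


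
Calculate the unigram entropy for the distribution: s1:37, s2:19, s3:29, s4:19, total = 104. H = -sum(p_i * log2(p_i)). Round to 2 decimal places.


Computing entropy H = -sum(p_i * log2(p_i)):
  s1: p = 37/104 = 0.3558, -p*log2(p) = 0.5304
  s2: p = 19/104 = 0.1827, -p*log2(p) = 0.4481
  s3: p = 29/104 = 0.2788, -p*log2(p) = 0.5138
  s4: p = 19/104 = 0.1827, -p*log2(p) = 0.4481
H = sum of terms = 1.9404
Rounded to 2 decimals: 1.94

1.94


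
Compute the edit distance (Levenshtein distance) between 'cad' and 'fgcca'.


Building DP table for s1='cad' (len 3) and s2='fgcca' (len 5):
       f  g  c  c  a
    0  1  2  3  4  5
  c 1  1  2  2  3  4
  a 2  2  2  3  3  3
  d 3  3  3  3  4  4
Edit distance = dp[3][5] = 4

4


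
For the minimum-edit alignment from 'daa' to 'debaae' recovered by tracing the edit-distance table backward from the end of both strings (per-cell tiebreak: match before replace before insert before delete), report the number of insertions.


Edit distance = 3. Backtracking from cell (3, 6) with preference match > replace > insert > delete,
then listing the resulting alignment 'daa' -> 'debaae' left to right:
  Step 1: keep 'd'
  Step 2: insert 'e' [insertion #1]
  Step 3: insert 'b' [insertion #2]
  Step 4: keep 'a'
  Step 5: keep 'a'
  Step 6: insert 'e' [insertion #3]
Total insertions: 3

3


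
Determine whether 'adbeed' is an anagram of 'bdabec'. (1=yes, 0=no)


Sort characters of 'adbeed': 'abddee'
Sort characters of 'bdabec': 'abbcde'
Sorted forms differ -> they are NOT anagrams
Result: 0

0


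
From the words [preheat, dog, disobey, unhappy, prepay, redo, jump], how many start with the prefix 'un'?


Checking each word for prefix 'un':
  'preheat' -> no (count: 0)
  'dog' -> no (count: 0)
  'disobey' -> no (count: 0)
  'unhappy' -> YES, starts with 'un' (count: 1)
  'prepay' -> no (count: 1)
  'redo' -> no (count: 1)
  'jump' -> no (count: 1)
Total with prefix 'un': 1

1


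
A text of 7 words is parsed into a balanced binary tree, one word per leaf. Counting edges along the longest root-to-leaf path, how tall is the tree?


In a balanced binary tree with n leaves the deepest leaf is ceil(log2(n)) edges below the root.
log2(7) = 2.8074
ceil(2.8074) = 3
height (edges) = 3

3


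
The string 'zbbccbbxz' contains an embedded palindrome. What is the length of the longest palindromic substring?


Scanning 'zbbccbbxz' for palindromic substrings.
Substring at positions 1-6: 'bbccbb'.
Check: reverse('bbccbb') = 'bbccbb' -> palindrome confirmed.
Neighbouring characters ('z' / 'x') break symmetry, so it cannot extend further.
No longer palindromic substring exists; longest length = 6

6


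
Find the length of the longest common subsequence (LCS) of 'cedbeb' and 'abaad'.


DP table for LCS of 'cedbeb' and 'abaad':
       a  b  a  a  d
    0  0  0  0  0  0
  c 0  0  0  0  0  0
  e 0  0  0  0  0  0
  d 0  0  0  0  0  1
  b 0  0  1  1  1  1
  e 0  0  1  1  1  1
  b 0  0  1  1  1  1
LCS: 'd'
LCS length = 1

1


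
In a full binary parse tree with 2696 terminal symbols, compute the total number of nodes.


Leaf nodes (terminals): 2696
Internal nodes = n - 1 = 2696 - 1 = 2695
Total = leaves + internal = 2696 + 2695 = 5391

5391


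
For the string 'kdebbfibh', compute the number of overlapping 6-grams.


String 'kdebbfibh' has length L = 9.
Number of overlapping n-grams = L - n + 1
Substituting: 9 - 6 + 1 = 4

4


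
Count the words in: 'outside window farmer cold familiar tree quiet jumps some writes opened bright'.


Counting words by splitting on spaces:
  Word 1: 'outside'
  Word 2: 'window'
  Word 3: 'farmer'
  Word 4: 'cold'
  Word 5: 'familiar'
  Word 6: 'tree'
  Word 7: 'quiet'
  Word 8: 'jumps'
  Word 9: 'some'
  Word 10: 'writes'
  Word 11: 'opened'
  Word 12: 'bright'
Total words: 12

12


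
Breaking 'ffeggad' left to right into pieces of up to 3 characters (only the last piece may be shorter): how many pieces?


'ffeggad' has 7 characters.
Chunking with max size 3:
  Chunk 1: 'ffe' (positions 0-2)
  Chunk 2: 'gga' (positions 3-5)
  Chunk 3: 'd' (positions 6-6)
Total chunks: ceil(7 / 3) = 3

3


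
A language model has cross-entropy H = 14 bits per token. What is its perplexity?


Perplexity formula: PP = 2^H
H = 14
PP = 2^14
PP = 2^14 = 16384

16384


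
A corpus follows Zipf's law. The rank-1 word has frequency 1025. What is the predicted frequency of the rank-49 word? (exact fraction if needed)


Zipf's law: freq(rank) = f1 / rank
f1 = 1025, rank = 49
freq = 1025 / 49
GCD(1025, 49) = 1
Simplified: 1025/49

1025/49


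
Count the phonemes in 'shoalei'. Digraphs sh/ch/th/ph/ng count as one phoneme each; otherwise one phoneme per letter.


Parsing 'shoalei' greedily, digraphs first:
  'sh' -> digraph (1 consonant phoneme) (phonemes so far: 1)
  'o' -> vowel phoneme (phonemes so far: 2)
  'a' -> vowel phoneme (phonemes so far: 3)
  'l' -> consonant phoneme (phonemes so far: 4)
  'e' -> vowel phoneme (phonemes so far: 5)
  'i' -> vowel phoneme (phonemes so far: 6)
Total phonemes: 6

6


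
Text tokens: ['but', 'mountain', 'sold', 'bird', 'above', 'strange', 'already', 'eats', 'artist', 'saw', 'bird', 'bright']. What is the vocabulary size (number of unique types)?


Listing all tokens and tracking unique types:
  Token 1: 'but' -> NEW (unique so far: 1)
  Token 2: 'mountain' -> NEW (unique so far: 2)
  Token 3: 'sold' -> NEW (unique so far: 3)
  Token 4: 'bird' -> NEW (unique so far: 4)
  Token 5: 'above' -> NEW (unique so far: 5)
  Token 6: 'strange' -> NEW (unique so far: 6)
  Token 7: 'already' -> NEW (unique so far: 7)
  Token 8: 'eats' -> NEW (unique so far: 8)
  Token 9: 'artist' -> NEW (unique so far: 9)
  Token 10: 'saw' -> NEW (unique so far: 10)
  Token 11: 'bird' -> duplicate (unique so far: 10)
  Token 12: 'bright' -> NEW (unique so far: 11)
Unique types: ('above', 'already', 'artist', 'bird', 'bright', 'but', 'eats', 'mountain', 'saw', 'sold', 'strange')
Vocabulary size: 11

11


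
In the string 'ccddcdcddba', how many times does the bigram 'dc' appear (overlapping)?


Scanning 'ccddcdcddba' for bigram 'dc':
  Position 0: 'cc' -> no
  Position 1: 'cd' -> no
  Position 2: 'dd' -> no
  Position 3: 'dc' -> MATCH
  Position 4: 'cd' -> no
  Position 5: 'dc' -> MATCH
  Position 6: 'cd' -> no
  Position 7: 'dd' -> no
  Position 8: 'db' -> no
  Position 9: 'ba' -> no
Total matches: 2

2


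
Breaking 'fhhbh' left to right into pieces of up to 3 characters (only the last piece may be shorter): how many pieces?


'fhhbh' has 5 characters.
Chunking with max size 3:
  Chunk 1: 'fhh' (positions 0-2)
  Chunk 2: 'bh' (positions 3-4)
Total chunks: ceil(5 / 3) = 2

2


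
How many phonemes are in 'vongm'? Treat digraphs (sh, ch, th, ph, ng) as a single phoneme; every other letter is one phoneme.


Parsing 'vongm' greedily, digraphs first:
  'v' -> consonant phoneme (phonemes so far: 1)
  'o' -> vowel phoneme (phonemes so far: 2)
  'ng' -> digraph (1 consonant phoneme) (phonemes so far: 3)
  'm' -> consonant phoneme (phonemes so far: 4)
Total phonemes: 4

4


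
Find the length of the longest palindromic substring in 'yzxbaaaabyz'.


Scanning 'yzxbaaaabyz' for palindromic substrings.
Substring at positions 3-8: 'baaaab'.
Check: reverse('baaaab') = 'baaaab' -> palindrome confirmed.
Neighbouring characters ('x' / 'y') break symmetry, so it cannot extend further.
No longer palindromic substring exists; longest length = 6

6


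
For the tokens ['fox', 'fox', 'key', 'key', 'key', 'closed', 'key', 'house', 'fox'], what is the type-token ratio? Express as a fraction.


Tokens: 9
Unique types: ('closed', 'fox', 'house', 'key') = 4
TTR = 4/9
Already in lowest terms.

4/9


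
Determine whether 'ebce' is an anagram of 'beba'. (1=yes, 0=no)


Sort characters of 'ebce': 'bcee'
Sort characters of 'beba': 'abbe'
Sorted forms differ -> they are NOT anagrams
Result: 0

0


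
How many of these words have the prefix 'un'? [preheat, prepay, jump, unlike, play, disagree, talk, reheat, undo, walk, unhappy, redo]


Checking each word for prefix 'un':
  'preheat' -> no (count: 0)
  'prepay' -> no (count: 0)
  'jump' -> no (count: 0)
  'unlike' -> YES, starts with 'un' (count: 1)
  'play' -> no (count: 1)
  'disagree' -> no (count: 1)
  'talk' -> no (count: 1)
  'reheat' -> no (count: 1)
  'undo' -> YES, starts with 'un' (count: 2)
  'walk' -> no (count: 2)
  'unhappy' -> YES, starts with 'un' (count: 3)
  'redo' -> no (count: 3)
Total with prefix 'un': 3

3


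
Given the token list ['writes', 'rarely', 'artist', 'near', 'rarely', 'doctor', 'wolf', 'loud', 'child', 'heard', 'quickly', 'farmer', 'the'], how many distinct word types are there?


Listing all tokens and tracking unique types:
  Token 1: 'writes' -> NEW (unique so far: 1)
  Token 2: 'rarely' -> NEW (unique so far: 2)
  Token 3: 'artist' -> NEW (unique so far: 3)
  Token 4: 'near' -> NEW (unique so far: 4)
  Token 5: 'rarely' -> duplicate (unique so far: 4)
  Token 6: 'doctor' -> NEW (unique so far: 5)
  Token 7: 'wolf' -> NEW (unique so far: 6)
  Token 8: 'loud' -> NEW (unique so far: 7)
  Token 9: 'child' -> NEW (unique so far: 8)
  Token 10: 'heard' -> NEW (unique so far: 9)
  Token 11: 'quickly' -> NEW (unique so far: 10)
  Token 12: 'farmer' -> NEW (unique so far: 11)
  Token 13: 'the' -> NEW (unique so far: 12)
Unique types: ('artist', 'child', 'doctor', 'farmer', 'heard', 'loud', 'near', 'quickly', 'rarely', 'the', 'wolf', 'writes')
Vocabulary size: 12

12


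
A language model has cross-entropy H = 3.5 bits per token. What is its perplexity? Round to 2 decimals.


Perplexity formula: PP = 2^H
H = 3.5
PP = 2^3.5
Decompose: 2^3.5 = 2^3 * 2^0.5 = 2^3 * sqrt(2)
2^3 = 8, sqrt(2) ~ 1.4142136
PP ~ 8 * 1.4142136 = 11.3137088
Rounded to 2 decimals: 11.31

11.31


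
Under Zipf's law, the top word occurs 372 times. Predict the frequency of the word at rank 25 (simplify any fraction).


Zipf's law: freq(rank) = f1 / rank
f1 = 372, rank = 25
freq = 372 / 25
GCD(372, 25) = 1
Simplified: 372/25

372/25


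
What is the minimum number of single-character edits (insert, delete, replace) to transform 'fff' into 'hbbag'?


Building DP table for s1='fff' (len 3) and s2='hbbag' (len 5):
       h  b  b  a  g
    0  1  2  3  4  5
  f 1  1  2  3  4  5
  f 2  2  2  3  4  5
  f 3  3  3  3  4  5
Edit distance = dp[3][5] = 5

5


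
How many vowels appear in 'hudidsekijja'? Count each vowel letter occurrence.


Scanning each character of 'hudidsekijja':
  Position 1: 'h' -> consonant (running count: 0)
  Position 2: 'u' -> vowel (running count: 1)
  Position 3: 'd' -> consonant (running count: 1)
  Position 4: 'i' -> vowel (running count: 2)
  Position 5: 'd' -> consonant (running count: 2)
  Position 6: 's' -> consonant (running count: 2)
  Position 7: 'e' -> vowel (running count: 3)
  Position 8: 'k' -> consonant (running count: 3)
  Position 9: 'i' -> vowel (running count: 4)
  Position 10: 'j' -> consonant (running count: 4)
  Position 11: 'j' -> consonant (running count: 4)
  Position 12: 'a' -> vowel (running count: 5)
Total vowels: 5

5


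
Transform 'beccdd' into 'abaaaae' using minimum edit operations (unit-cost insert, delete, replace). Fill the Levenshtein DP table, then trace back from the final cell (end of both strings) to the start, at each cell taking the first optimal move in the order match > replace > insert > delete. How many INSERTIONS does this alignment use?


Edit distance = 6. Backtracking from cell (6, 7) with preference match > replace > insert > delete,
then listing the resulting alignment 'beccdd' -> 'abaaaae' left to right:
  Step 1: insert 'a' [insertion #1]
  Step 2: keep 'b'
  Step 3: replace e->a
  Step 4: replace c->a
  Step 5: replace c->a
  Step 6: replace d->a
  Step 7: replace d->e
Total insertions: 1

1


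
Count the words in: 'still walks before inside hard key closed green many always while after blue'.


Counting words by splitting on spaces:
  Word 1: 'still'
  Word 2: 'walks'
  Word 3: 'before'
  Word 4: 'inside'
  Word 5: 'hard'
  Word 6: 'key'
  Word 7: 'closed'
  Word 8: 'green'
  Word 9: 'many'
  Word 10: 'always'
  Word 11: 'while'
  Word 12: 'after'
  Word 13: 'blue'
Total words: 13

13


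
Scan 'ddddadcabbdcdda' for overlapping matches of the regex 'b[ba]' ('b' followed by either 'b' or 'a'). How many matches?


Pattern: b[ba] means 'b' followed by either 'b' or 'a'.
Scanning 'ddddadcabbdcdda' position-by-position:
  Pos 0: window 'dd' -> no
  Pos 1: window 'dd' -> no
  Pos 2: window 'dd' -> no
  Pos 3: window 'da' -> no
  Pos 4: window 'ad' -> no
  Pos 5: window 'dc' -> no
  Pos 6: window 'ca' -> no
  Pos 7: window 'ab' -> no
  Pos 8: window 'bb' -> MATCH
  Pos 9: window 'bd' -> no
  Pos 10: window 'dc' -> no
  Pos 11: window 'cd' -> no
  Pos 12: window 'dd' -> no
  Pos 13: window 'da' -> no
  Pos 14: window 'a' -> no
Total matches: 1

1


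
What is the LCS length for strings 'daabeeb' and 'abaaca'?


DP table for LCS of 'daabeeb' and 'abaaca':
       a  b  a  a  c  a
    0  0  0  0  0  0  0
  d 0  0  0  0  0  0  0
  a 0  1  1  1  1  1  1
  a 0  1  1  2  2  2  2
  b 0  1  2  2  2  2  2
  e 0  1  2  2  2  2  2
  e 0  1  2  2  2  2  2
  b 0  1  2  2  2  2  2
LCS: 'aa'
LCS length = 2

2


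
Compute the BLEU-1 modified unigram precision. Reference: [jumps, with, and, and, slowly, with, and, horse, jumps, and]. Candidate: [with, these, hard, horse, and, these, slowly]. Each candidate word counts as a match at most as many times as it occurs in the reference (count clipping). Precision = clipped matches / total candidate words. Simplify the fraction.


Reference word counts: {'and': 4, 'horse': 1, 'jumps': 2, 'slowly': 1, 'with': 2}
Checking each candidate word (with clipping):
  'with' -> in reference (ref count 2, used 1/2) -> match (matches: 1)
  'these' -> not in reference -> no match (matches: 1)
  'hard' -> not in reference -> no match (matches: 1)
  'horse' -> in reference (ref count 1, used 1/1) -> match (matches: 2)
  'and' -> in reference (ref count 4, used 1/4) -> match (matches: 3)
  'these' -> not in reference -> no match (matches: 3)
  'slowly' -> in reference (ref count 1, used 1/1) -> match (matches: 4)
Clipped matches: 4, Candidate length: 7
Precision = 4/7

4/7


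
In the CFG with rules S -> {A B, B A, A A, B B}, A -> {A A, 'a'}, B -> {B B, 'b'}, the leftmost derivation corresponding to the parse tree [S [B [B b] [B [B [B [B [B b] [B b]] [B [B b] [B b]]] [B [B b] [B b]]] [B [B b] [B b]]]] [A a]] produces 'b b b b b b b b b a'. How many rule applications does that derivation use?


Every bracketed nonterminal node [X ...] in the tree is produced by exactly one rule application.
Reading the tree off as a leftmost derivation:
  Step 1: S  =>  B A   (applied S -> B A)
  Step 2: B A  =>  B B A   (applied B -> B B)
  Step 3: B B A  =>  b B A   (applied B -> b)
  Step 4: b B A  =>  b B B A   (applied B -> B B)
  Step 5: b B B A  =>  b B B B A   (applied B -> B B)
  Step 6: b B B B A  =>  b B B B B A   (applied B -> B B)
  Step 7: b B B B B A  =>  b B B B B B A   (applied B -> B B)
  Step 8: b B B B B B A  =>  b b B B B B A   (applied B -> b)
  Step 9: b b B B B B A  =>  b b b B B B A   (applied B -> b)
  Step 10: b b b B B B A  =>  b b b B B B B A   (applied B -> B B)
  Step 11: b b b B B B B A  =>  b b b b B B B A   (applied B -> b)
  Step 12: b b b b B B B A  =>  b b b b b B B A   (applied B -> b)
  Step 13: b b b b b B B A  =>  b b b b b B B B A   (applied B -> B B)
  Step 14: b b b b b B B B A  =>  b b b b b b B B A   (applied B -> b)
  Step 15: b b b b b b B B A  =>  b b b b b b b B A   (applied B -> b)
  Step 16: b b b b b b b B A  =>  b b b b b b b B B A   (applied B -> B B)
  Step 17: b b b b b b b B B A  =>  b b b b b b b b B A   (applied B -> b)
  Step 18: b b b b b b b b B A  =>  b b b b b b b b b A   (applied B -> b)
  Step 19: b b b b b b b b b A  =>  b b b b b b b b b a   (applied A -> a)
Final yield: b b b b b b b b b a
Total rewrite steps: 19

19


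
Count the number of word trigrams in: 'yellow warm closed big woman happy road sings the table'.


Word trigrams from [10] words:
  Trigram 1: (yellow warm closed)
  Trigram 2: (warm closed big)
  Trigram 3: (closed big woman)
  Trigram 4: (big woman happy)
  Trigram 5: (woman happy road)
  Trigram 6: (happy road sings)
  Trigram 7: (road sings the)
  Trigram 8: (sings the table)
Total word trigrams: 10 - 2 = 8

8


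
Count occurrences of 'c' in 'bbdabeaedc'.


Scanning 'bbdabeaedc' for 'c':
  Position 9: 'c' -> MATCH (count: 1)
Total occurrences of 'c': 1

1


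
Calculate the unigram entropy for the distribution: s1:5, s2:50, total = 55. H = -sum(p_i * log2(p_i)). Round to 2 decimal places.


Computing entropy H = -sum(p_i * log2(p_i)):
  s1: p = 5/55 = 0.0909, -p*log2(p) = 0.3145
  s2: p = 50/55 = 0.9091, -p*log2(p) = 0.1250
H = sum of terms = 0.4395
Rounded to 2 decimals: 0.44

0.44


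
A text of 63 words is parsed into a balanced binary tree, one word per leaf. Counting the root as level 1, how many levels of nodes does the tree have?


In a balanced binary tree with n leaves the deepest leaf is ceil(log2(n)) edges below the root,
so counting node levels inclusive of root and leaves gives ceil(log2(n)) + 1 levels.
log2(63) = 5.9773
ceil(5.9773) = 6
levels = 6 + 1 = 7

7


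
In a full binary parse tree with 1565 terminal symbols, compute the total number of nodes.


Leaf nodes (terminals): 1565
Internal nodes = n - 1 = 1565 - 1 = 1564
Total = leaves + internal = 1565 + 1564 = 3129

3129


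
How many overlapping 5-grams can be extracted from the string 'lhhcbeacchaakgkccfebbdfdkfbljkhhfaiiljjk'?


String 'lhhcbeacchaakgkccfebbdfdkfbljkhhfaiiljjk' has length L = 40.
Number of overlapping n-grams = L - n + 1
Substituting: 40 - 5 + 1 = 36

36


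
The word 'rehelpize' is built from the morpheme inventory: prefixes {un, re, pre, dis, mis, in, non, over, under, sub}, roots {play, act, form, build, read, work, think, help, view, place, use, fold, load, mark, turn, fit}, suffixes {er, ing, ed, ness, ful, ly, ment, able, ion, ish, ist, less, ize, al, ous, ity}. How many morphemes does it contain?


Segmenting 'rehelpize' against the inventory:
  're' -> prefix (morpheme 1)
  'help' -> root (morpheme 2)
  'ize' -> suffix (morpheme 3)
Total morphemes: 3

3


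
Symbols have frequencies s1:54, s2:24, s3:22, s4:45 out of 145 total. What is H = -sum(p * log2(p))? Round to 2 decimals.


Computing entropy H = -sum(p_i * log2(p_i)):
  s1: p = 54/145 = 0.3724, -p*log2(p) = 0.5307
  s2: p = 24/145 = 0.1655, -p*log2(p) = 0.4295
  s3: p = 22/145 = 0.1517, -p*log2(p) = 0.4128
  s4: p = 45/145 = 0.3103, -p*log2(p) = 0.5239
H = sum of terms = 1.8969
Rounded to 2 decimals: 1.90

1.90


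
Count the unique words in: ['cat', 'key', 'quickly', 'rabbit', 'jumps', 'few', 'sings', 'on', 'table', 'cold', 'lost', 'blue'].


Listing all tokens and tracking unique types:
  Token 1: 'cat' -> NEW (unique so far: 1)
  Token 2: 'key' -> NEW (unique so far: 2)
  Token 3: 'quickly' -> NEW (unique so far: 3)
  Token 4: 'rabbit' -> NEW (unique so far: 4)
  Token 5: 'jumps' -> NEW (unique so far: 5)
  Token 6: 'few' -> NEW (unique so far: 6)
  Token 7: 'sings' -> NEW (unique so far: 7)
  Token 8: 'on' -> NEW (unique so far: 8)
  Token 9: 'table' -> NEW (unique so far: 9)
  Token 10: 'cold' -> NEW (unique so far: 10)
  Token 11: 'lost' -> NEW (unique so far: 11)
  Token 12: 'blue' -> NEW (unique so far: 12)
Unique types: ('blue', 'cat', 'cold', 'few', 'jumps', 'key', 'lost', 'on', 'quickly', 'rabbit', 'sings', 'table')
Vocabulary size: 12

12


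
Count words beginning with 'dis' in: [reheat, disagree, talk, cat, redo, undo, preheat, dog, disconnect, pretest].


Checking each word for prefix 'dis':
  'reheat' -> no (count: 0)
  'disagree' -> YES, starts with 'dis' (count: 1)
  'talk' -> no (count: 1)
  'cat' -> no (count: 1)
  'redo' -> no (count: 1)
  'undo' -> no (count: 1)
  'preheat' -> no (count: 1)
  'dog' -> no (count: 1)
  'disconnect' -> YES, starts with 'dis' (count: 2)
  'pretest' -> no (count: 2)
Total with prefix 'dis': 2

2


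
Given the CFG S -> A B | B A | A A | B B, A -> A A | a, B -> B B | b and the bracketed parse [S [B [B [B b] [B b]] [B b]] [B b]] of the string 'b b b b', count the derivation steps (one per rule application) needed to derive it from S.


Every bracketed nonterminal node [X ...] in the tree is produced by exactly one rule application.
Reading the tree off as a leftmost derivation:
  Step 1: S  =>  B B   (applied S -> B B)
  Step 2: B B  =>  B B B   (applied B -> B B)
  Step 3: B B B  =>  B B B B   (applied B -> B B)
  Step 4: B B B B  =>  b B B B   (applied B -> b)
  Step 5: b B B B  =>  b b B B   (applied B -> b)
  Step 6: b b B B  =>  b b b B   (applied B -> b)
  Step 7: b b b B  =>  b b b b   (applied B -> b)
Final yield: b b b b
Total rewrite steps: 7

7


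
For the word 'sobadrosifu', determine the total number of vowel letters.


Scanning each character of 'sobadrosifu':
  Position 1: 's' -> consonant (running count: 0)
  Position 2: 'o' -> vowel (running count: 1)
  Position 3: 'b' -> consonant (running count: 1)
  Position 4: 'a' -> vowel (running count: 2)
  Position 5: 'd' -> consonant (running count: 2)
  Position 6: 'r' -> consonant (running count: 2)
  Position 7: 'o' -> vowel (running count: 3)
  Position 8: 's' -> consonant (running count: 3)
  Position 9: 'i' -> vowel (running count: 4)
  Position 10: 'f' -> consonant (running count: 4)
  Position 11: 'u' -> vowel (running count: 5)
Total vowels: 5

5


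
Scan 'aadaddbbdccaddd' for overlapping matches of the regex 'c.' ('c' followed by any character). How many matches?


Pattern: c. means 'c' followed by any character.
Scanning 'aadaddbbdccaddd' position-by-position:
  Pos 0: window 'aa' -> no
  Pos 1: window 'ad' -> no
  Pos 2: window 'da' -> no
  Pos 3: window 'ad' -> no
  Pos 4: window 'dd' -> no
  Pos 5: window 'db' -> no
  Pos 6: window 'bb' -> no
  Pos 7: window 'bd' -> no
  Pos 8: window 'dc' -> no
  Pos 9: window 'cc' -> MATCH
  Pos 10: window 'ca' -> MATCH
  Pos 11: window 'ad' -> no
  Pos 12: window 'dd' -> no
  Pos 13: window 'dd' -> no
  Pos 14: window 'd' -> no
Total matches: 2

2


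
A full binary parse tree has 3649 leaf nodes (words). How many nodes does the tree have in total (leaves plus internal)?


Leaf nodes (terminals): 3649
Internal nodes = n - 1 = 3649 - 1 = 3648
Total = leaves + internal = 3649 + 3648 = 7297

7297


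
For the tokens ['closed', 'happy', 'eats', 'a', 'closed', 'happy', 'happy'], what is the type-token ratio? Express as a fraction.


Tokens: 7
Unique types: ('a', 'closed', 'eats', 'happy') = 4
TTR = 4/7
Already in lowest terms.

4/7


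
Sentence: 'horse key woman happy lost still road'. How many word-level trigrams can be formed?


Word trigrams from [7] words:
  Trigram 1: (horse key woman)
  Trigram 2: (key woman happy)
  Trigram 3: (woman happy lost)
  Trigram 4: (happy lost still)
  Trigram 5: (lost still road)
Total word trigrams: 7 - 2 = 5

5


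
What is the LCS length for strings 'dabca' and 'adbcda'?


DP table for LCS of 'dabca' and 'adbcda':
       a  d  b  c  d  a
    0  0  0  0  0  0  0
  d 0  0  1  1  1  1  1
  a 0  1  1  1  1  1  2
  b 0  1  1  2  2  2  2
  c 0  1  1  2  3  3  3
  a 0  1  1  2  3  3  4
LCS: 'dbca'
LCS length = 4

4


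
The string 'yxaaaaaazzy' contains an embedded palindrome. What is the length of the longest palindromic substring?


Scanning 'yxaaaaaazzy' for palindromic substrings.
Substring at positions 2-7: 'aaaaaa'.
Check: reverse('aaaaaa') = 'aaaaaa' -> palindrome confirmed.
Neighbouring characters ('x' / 'z') break symmetry, so it cannot extend further.
No longer palindromic substring exists; longest length = 6

6


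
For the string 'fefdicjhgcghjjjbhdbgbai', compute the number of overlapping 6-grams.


String 'fefdicjhgcghjjjbhdbgbai' has length L = 23.
Number of overlapping n-grams = L - n + 1
Substituting: 23 - 6 + 1 = 18

18


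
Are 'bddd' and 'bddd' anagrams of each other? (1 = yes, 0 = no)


Sort characters of 'bddd': 'bddd'
Sort characters of 'bddd': 'bddd'
Sorted forms match -> they ARE anagrams
Result: 1

1


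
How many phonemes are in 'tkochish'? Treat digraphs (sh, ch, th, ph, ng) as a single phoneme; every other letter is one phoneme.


Parsing 'tkochish' greedily, digraphs first:
  't' -> consonant phoneme (phonemes so far: 1)
  'k' -> consonant phoneme (phonemes so far: 2)
  'o' -> vowel phoneme (phonemes so far: 3)
  'ch' -> digraph (1 consonant phoneme) (phonemes so far: 4)
  'i' -> vowel phoneme (phonemes so far: 5)
  'sh' -> digraph (1 consonant phoneme) (phonemes so far: 6)
Total phonemes: 6

6


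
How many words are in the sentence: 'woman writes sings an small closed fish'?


Counting words by splitting on spaces:
  Word 1: 'woman'
  Word 2: 'writes'
  Word 3: 'sings'
  Word 4: 'an'
  Word 5: 'small'
  Word 6: 'closed'
  Word 7: 'fish'
Total words: 7

7


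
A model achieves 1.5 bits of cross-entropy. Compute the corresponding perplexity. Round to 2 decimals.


Perplexity formula: PP = 2^H
H = 1.5
PP = 2^1.5
Decompose: 2^1.5 = 2^1 * 2^0.5 = 2^1 * sqrt(2)
2^1 = 2, sqrt(2) ~ 1.4142136
PP ~ 2 * 1.4142136 = 2.8284272
Rounded to 2 decimals: 2.83

2.83
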